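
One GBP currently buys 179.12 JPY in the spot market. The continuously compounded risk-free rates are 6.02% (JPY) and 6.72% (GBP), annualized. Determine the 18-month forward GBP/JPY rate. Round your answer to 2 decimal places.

177.25

F = S·e^((r_JPY − r_GBP)T) = 179.12 · e^((0.0602 − 0.0672) × 18/12)
= 179.12 · e^-0.010500 = 179.12 × 0.989555
F = 177.25 JPY per GBP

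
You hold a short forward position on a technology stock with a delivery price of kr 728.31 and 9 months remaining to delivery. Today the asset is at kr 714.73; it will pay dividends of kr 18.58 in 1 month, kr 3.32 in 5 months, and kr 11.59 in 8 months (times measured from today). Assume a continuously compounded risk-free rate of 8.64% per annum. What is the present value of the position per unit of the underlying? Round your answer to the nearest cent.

PV(remaining dividends) I = 18.58·e^(−0.0864·1/12) + 3.32·e^(−0.0864·5/12) + 11.59·e^(−0.0864·8/12) = 32.5906
Current forward F = (S − I)·e^(rT) = (714.73 − 32.5906)·e^(0.0864·9/12) = 682.1394 × 1.066946 = 727.8059
Value (long) = (F − K)·e^(−rT) = (727.8059 − 728.31) × 0.937255 = -0.4725
Short position value = −(long value) = kr 0.47

kr 0.47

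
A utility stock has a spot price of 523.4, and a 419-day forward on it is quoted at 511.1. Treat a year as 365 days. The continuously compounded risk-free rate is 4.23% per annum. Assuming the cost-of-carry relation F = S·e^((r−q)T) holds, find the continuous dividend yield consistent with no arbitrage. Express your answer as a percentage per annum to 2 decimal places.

6.30%

From F = S·e^((r−q)T): (r − q) = ln(F/S)/T
ln(511.1/523.4) = ln(0.976500) = -0.023781
(r − q) = -0.023781 / (419/365) = -0.020716
q = r − ln(F/S)/T = 0.0423 + 0.020716 = 0.063016
q = 6.30%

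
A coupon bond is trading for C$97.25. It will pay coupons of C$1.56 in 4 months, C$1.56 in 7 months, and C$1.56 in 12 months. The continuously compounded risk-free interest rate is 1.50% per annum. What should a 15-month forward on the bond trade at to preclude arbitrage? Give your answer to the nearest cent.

C$94.37

PV(coupons) I = 1.56·e^(−0.0150·4/12) + 1.56·e^(−0.0150·7/12) + 1.56·e^(−0.0150·12/12)
I = 1.5522 + 1.5464 + 1.5368 = 4.6354
F = (S − I)·e^(rT) = (97.25 − 4.6354) · e^(0.0150·15/12)
= 92.6146 · e^0.018750 = 92.6146 × 1.018927 = C$94.37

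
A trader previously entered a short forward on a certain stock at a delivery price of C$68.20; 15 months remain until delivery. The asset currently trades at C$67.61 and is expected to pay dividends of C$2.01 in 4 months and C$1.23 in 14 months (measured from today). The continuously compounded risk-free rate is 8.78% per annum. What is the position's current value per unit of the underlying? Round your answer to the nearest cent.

-C$3.44

PV(remaining dividends) I = 2.01·e^(−0.0878·4/12) + 1.23·e^(−0.0878·14/12) = 3.0623
Current forward F = (S − I)·e^(rT) = (67.61 − 3.0623)·e^(0.0878·15/12) = 64.5477 × 1.115999 = 72.0352
Value (long) = (F − K)·e^(−rT) = (72.0352 − 68.20) × 0.896058 = 3.4366
Short position value = −(long value) = -C$3.44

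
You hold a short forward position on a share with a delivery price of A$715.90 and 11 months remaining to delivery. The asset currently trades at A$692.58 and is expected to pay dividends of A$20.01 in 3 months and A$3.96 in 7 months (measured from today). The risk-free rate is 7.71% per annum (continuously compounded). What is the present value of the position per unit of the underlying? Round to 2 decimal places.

-A$2.12

PV(remaining dividends) I = 20.01·e^(−0.0771·3/12) + 3.96·e^(−0.0771·7/12) = 23.4138
Current forward F = (S − I)·e^(rT) = (692.58 − 23.4138)·e^(0.0771·11/12) = 669.1662 × 1.073232 = 718.1706
Value (long) = (F − K)·e^(−rT) = (718.1706 − 715.90) × 0.931765 = 2.1157
Short position value = −(long value) = -A$2.12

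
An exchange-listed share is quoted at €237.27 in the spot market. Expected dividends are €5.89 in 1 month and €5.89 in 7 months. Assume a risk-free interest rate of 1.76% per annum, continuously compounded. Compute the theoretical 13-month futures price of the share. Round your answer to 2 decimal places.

PV(dividends) I = 5.89·e^(−0.0176·1/12) + 5.89·e^(−0.0176·7/12)
I = 5.8814 + 5.8298 = 11.7112
F = (S − I)·e^(rT) = (237.27 − 11.7112) · e^(0.0176·13/12)
= 225.5588 · e^0.019067 = 225.5588 × 1.019250 = €229.90

€229.90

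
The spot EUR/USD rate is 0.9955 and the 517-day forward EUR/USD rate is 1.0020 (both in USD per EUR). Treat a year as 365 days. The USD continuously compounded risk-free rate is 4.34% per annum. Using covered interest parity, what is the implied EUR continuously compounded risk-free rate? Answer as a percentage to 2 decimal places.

3.88%

F = S·e^((r_USD − r_EUR)T) ⇒ r_EUR = r_USD − ln(F/S)/T
ln(1.0020/0.9955) = 0.006508; /(517/365) = 0.004595
r_EUR = 0.0434 − 0.004595 = 0.038805
r_EUR = 3.88%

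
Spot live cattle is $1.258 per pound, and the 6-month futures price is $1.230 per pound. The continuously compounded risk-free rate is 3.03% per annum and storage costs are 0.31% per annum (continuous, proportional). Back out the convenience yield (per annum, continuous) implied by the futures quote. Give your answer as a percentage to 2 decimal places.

F = S·e^((r+u−y)T) ⇒ (r+u−y) = ln(F/S)/T
ln(1.230/1.258) = -0.022509; /T ⇒ -0.045018
y = r + u − ln(F/S)/T = 0.0303 + 0.0031 + 0.045018 = 0.078418
y = 7.84%

7.84%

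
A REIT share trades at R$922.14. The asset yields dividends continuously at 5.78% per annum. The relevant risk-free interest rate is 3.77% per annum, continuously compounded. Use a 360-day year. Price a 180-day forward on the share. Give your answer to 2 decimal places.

F = S·e^((r − q)T) = 922.14 · e^((0.0377 − 0.0578) × 180/360)
= 922.14 · e^-0.010050 = 922.14 × 0.990000
F = R$912.92

R$912.92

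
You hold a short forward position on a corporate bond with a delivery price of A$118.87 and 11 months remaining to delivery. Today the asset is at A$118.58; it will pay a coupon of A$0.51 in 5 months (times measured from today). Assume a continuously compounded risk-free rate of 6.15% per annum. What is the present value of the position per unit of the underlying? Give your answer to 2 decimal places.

PV(remaining coupons) I = 0.51·e^(−0.0615·5/12) = 0.4971
Current forward F = (S − I)·e^(rT) = (118.58 − 0.4971)·e^(0.0615·11/12) = 118.0829 × 1.057994 = 124.9310
Value (long) = (F − K)·e^(−rT) = (124.9310 − 118.87) × 0.945185 = 5.7288
Short position value = −(long value) = -A$5.73

-A$5.73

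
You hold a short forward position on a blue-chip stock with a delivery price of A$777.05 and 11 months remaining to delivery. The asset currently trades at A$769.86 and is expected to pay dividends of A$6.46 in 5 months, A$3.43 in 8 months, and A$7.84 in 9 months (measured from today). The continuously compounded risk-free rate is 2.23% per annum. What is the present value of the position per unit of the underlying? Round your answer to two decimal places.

A$8.96

PV(remaining dividends) I = 6.46·e^(−0.0223·5/12) + 3.43·e^(−0.0223·8/12) + 7.84·e^(−0.0223·9/12) = 17.4896
Current forward F = (S − I)·e^(rT) = (769.86 − 17.4896)·e^(0.0223·11/12) = 752.3704 × 1.020652 = 767.9084
Value (long) = (F − K)·e^(−rT) = (767.9084 − 777.05) × 0.979766 = -8.9566
Short position value = −(long value) = A$8.96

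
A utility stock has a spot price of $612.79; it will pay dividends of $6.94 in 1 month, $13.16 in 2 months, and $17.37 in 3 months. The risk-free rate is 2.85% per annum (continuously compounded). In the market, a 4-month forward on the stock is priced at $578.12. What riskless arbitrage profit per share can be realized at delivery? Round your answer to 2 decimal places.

PV(dividends) I = 6.94·e^(−0.0285·1/12) + 13.16·e^(−0.0285·2/12) + 17.37·e^(−0.0285·3/12) = 37.2679
Fair forward F* = (S − I)·e^(rT) = (612.79 − 37.2679)·e^0.009500 = 575.5221 × 1.009545 = 581.0155
Market $578.12 < fair 581.0155: forward underpriced → reverse cash-and-carry (short the stock, invest proceeds at r, pay the dividends, go long the forward).
Profit at T = |F_mkt − F*| = |578.12 − 581.0155| = $2.90 per share

$2.90 per share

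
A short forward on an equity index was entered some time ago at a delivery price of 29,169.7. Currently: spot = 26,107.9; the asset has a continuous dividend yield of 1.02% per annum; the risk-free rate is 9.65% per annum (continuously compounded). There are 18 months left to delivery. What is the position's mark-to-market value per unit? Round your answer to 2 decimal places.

-472.74

Current fair forward for the remaining 18 months: F = S·e^((r − q)·T), (r − q) = 0.0965 − 0.0102 = 0.0863
F = 26107.9 · e^(0.0863 × 18/12) = 26107.9 × 1.13820220 = 29716.0692
Value of long forward = (F − K)·e^(−rT) = (29716.0692 − 29169.7) · e^(−0.0965·18/12)
= 546.3692 × 0.86523858 = 472.74
Short position value = −(long value) = -472.74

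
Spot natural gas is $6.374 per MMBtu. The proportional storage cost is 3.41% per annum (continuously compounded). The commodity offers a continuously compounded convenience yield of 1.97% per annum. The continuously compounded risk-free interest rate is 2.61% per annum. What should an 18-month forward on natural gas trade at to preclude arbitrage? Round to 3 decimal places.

Net carry = r + u − y = 0.0261 + 0.0341 − 0.0197 = 0.0405
F = S·e^((r+u−y)T) = 6.374 · e^(0.0405 × 18/12) = 6.374 · e^0.060750
= 6.374 × 1.062633 = $6.773 per MMBtu

$6.773 per MMBtu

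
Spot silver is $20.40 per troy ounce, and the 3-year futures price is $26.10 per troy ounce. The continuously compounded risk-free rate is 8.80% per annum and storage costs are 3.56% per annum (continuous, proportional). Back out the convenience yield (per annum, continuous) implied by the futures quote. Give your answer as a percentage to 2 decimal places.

F = S·e^((r+u−y)T) ⇒ (r+u−y) = ln(F/S)/T
ln(26.10/20.40) = 0.246400; /T ⇒ 0.082133
y = r + u − ln(F/S)/T = 0.0880 + 0.0356 − 0.082133 = 0.041467
y = 4.15%

4.15%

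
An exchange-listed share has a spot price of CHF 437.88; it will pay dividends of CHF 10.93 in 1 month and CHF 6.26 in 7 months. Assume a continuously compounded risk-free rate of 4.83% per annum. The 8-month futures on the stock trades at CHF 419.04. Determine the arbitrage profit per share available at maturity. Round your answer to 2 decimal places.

PV(dividends) I = 10.93·e^(−0.0483·1/12) + 6.26·e^(−0.0483·7/12) = 16.9722
Fair futures F* = (S − I)·e^(rT) = (437.88 − 16.9722)·e^0.032200 = 420.9078 × 1.032724 = 434.6816
Market CHF 419.04 < fair 434.6816: forward underpriced → reverse cash-and-carry (short the stock, invest proceeds at r, pay the dividends, go long the forward).
Profit at T = |F_mkt − F*| = |419.04 − 434.6816| = CHF 15.64 per share

CHF 15.64 per share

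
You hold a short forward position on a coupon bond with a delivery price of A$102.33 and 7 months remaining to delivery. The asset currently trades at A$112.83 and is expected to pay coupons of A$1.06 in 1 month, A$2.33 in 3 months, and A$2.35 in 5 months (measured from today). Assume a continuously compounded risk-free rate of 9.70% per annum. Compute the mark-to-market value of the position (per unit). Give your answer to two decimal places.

PV(remaining coupons) I = 1.06·e^(−0.0970·1/12) + 2.33·e^(−0.0970·3/12) + 2.35·e^(−0.0970·5/12) = 5.5826
Current forward F = (S − I)·e^(rT) = (112.83 − 5.5826)·e^(0.0970·7/12) = 107.2474 × 1.058215 = 113.4908
Value (long) = (F − K)·e^(−rT) = (113.4908 − 102.33) × 0.944988 = 10.5468
Short position value = −(long value) = -A$10.55

-A$10.55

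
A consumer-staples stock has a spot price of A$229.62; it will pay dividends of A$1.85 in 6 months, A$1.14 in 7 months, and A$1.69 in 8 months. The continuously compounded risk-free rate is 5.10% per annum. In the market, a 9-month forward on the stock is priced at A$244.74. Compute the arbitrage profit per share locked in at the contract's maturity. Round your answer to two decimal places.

A$10.89 per share

PV(dividends) I = 1.85·e^(−0.0510·6/12) + 1.14·e^(−0.0510·7/12) + 1.69·e^(−0.0510·8/12) = 4.5435
Fair forward F* = (S − I)·e^(rT) = (229.62 − 4.5435)·e^0.038250 = 225.0765 × 1.038991 = 233.8525
Market A$244.74 > fair 233.8525: forward overpriced → cash-and-carry (borrow at r, buy the stock and collect the dividends, short the forward).
Profit at T = |F_mkt − F*| = |244.74 − 233.8525| = A$10.89 per share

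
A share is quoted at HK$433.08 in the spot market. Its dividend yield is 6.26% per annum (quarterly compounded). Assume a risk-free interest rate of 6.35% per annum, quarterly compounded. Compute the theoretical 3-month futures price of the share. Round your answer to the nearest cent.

HK$433.18

F = S · (1+r/4)^(4T) / (1+q/4)^(4T)
= 433.08 × 1.015875 / 1.015650 = 433.08 × 1.000222
F = HK$433.18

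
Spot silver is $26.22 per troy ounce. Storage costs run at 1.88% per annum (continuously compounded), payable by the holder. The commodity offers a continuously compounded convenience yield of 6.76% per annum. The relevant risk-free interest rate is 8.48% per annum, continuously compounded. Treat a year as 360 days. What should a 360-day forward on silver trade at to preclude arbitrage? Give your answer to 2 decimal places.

$27.18 per troy ounce

Net carry = r + u − y = 0.0848 + 0.0188 − 0.0676 = 0.0360
F = S·e^((r+u−y)T) = 26.22 · e^(0.0360 × 360/360) = 26.22 · e^0.036000
= 26.22 × 1.036656 = $27.18 per troy ounce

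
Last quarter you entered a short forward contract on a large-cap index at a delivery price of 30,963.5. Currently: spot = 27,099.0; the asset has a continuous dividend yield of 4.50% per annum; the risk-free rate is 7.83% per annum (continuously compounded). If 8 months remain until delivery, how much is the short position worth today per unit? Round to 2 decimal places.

Current fair forward for the remaining 8 months: F = S·e^((r − q)·T), (r − q) = 0.0783 − 0.0450 = 0.0333
F = 27099.0 · e^(0.0333 × 8/12) = 27099.0 × 1.02244825 = 27707.3251
Value of long forward = (F − K)·e^(−rT) = (27707.3251 − 30963.5) · e^(−0.0783·8/12)
= -3256.1749 × 0.94913902 = -3090.56
Short position value = −(long value) = 3090.56

3090.56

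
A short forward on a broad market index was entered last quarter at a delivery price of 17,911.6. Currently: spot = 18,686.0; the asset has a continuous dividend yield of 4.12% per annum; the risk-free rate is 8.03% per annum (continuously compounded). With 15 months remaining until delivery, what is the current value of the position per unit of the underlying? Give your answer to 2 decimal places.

-1547.02

Current fair forward for the remaining 15 months: F = S·e^((r − q)·T), (r − q) = 0.0803 − 0.0412 = 0.0391
F = 18686.0 · e^(0.0391 × 15/12) = 18686.0 × 1.05008908 = 19621.9645
Value of long forward = (F − K)·e^(−rT) = (19621.9645 − 17911.6) · e^(−0.0803·15/12)
= 1710.3645 × 0.90449817 = 1547.02
Short position value = −(long value) = -1547.02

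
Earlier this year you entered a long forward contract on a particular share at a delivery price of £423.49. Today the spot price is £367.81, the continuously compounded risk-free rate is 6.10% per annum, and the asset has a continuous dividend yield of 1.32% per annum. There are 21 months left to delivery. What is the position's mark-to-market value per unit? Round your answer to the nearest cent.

Current fair forward for the remaining 21 months: F = S·e^((r − q)·T), (r − q) = 0.0610 − 0.0132 = 0.0478
F = 367.81 · e^(0.0478 × 21/12) = 367.81 × 1.087248 = 399.9007
Value of long forward = (F − K)·e^(−rT) = (399.9007 − 423.49) · e^(−0.0610·21/12)
= -23.5893 × 0.898750 = -21.20

-£21.20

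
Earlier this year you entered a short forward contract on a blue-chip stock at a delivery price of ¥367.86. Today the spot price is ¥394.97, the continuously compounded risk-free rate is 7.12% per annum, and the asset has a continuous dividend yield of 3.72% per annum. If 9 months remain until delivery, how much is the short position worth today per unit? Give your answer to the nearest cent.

-¥35.37

Current fair forward for the remaining 9 months: F = S·e^((r − q)·T), (r − q) = 0.0712 − 0.0372 = 0.0340
F = 394.97 · e^(0.0340 × 9/12) = 394.97 × 1.025828 = 405.1713
Value of long forward = (F − K)·e^(−rT) = (405.1713 − 367.86) · e^(−0.0712·9/12)
= 37.3113 × 0.948001 = 35.37
Short position value = −(long value) = -¥35.37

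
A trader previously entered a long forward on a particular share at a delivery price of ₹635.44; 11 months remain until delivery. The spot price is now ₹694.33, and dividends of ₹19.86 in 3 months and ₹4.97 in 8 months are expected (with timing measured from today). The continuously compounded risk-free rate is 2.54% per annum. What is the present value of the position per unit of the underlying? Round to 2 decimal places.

PV(remaining dividends) I = 19.86·e^(−0.0254·3/12) + 4.97·e^(−0.0254·8/12) = 24.6208
Current forward F = (S − I)·e^(rT) = (694.33 − 24.6208)·e^(0.0254·11/12) = 669.7092 × 1.023557 = 685.4855
Value (long) = (F − K)·e^(−rT) = (685.4855 − 635.44) × 0.976986 = 48.8938
Value = ₹48.89

₹48.89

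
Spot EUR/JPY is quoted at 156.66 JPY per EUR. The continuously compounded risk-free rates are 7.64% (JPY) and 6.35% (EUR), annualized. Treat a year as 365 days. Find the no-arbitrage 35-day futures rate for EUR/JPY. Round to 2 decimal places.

F = S·e^((r_JPY − r_EUR)T) = 156.66 · e^((0.0764 − 0.0635) × 35/365)
= 156.66 · e^0.001237 = 156.66 × 1.001238
F = 156.85 JPY per EUR

156.85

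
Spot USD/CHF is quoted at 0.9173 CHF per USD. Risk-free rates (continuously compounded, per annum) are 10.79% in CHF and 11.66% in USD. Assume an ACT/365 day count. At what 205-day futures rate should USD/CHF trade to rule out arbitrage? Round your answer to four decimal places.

F = S·e^((r_CHF − r_USD)T) = 0.9173 · e^((0.1079 − 0.1166) × 205/365)
= 0.9173 · e^-0.004886 = 0.9173 × 0.995126
F = 0.9128 CHF per USD

0.9128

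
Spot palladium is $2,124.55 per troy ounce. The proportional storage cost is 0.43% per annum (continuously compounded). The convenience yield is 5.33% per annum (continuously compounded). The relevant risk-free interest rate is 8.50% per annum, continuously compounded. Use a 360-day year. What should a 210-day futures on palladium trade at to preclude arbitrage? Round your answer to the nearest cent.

Net carry = r + u − y = 0.0850 + 0.0043 − 0.0533 = 0.0360
F = S·e^((r+u−y)T) = 2124.55 · e^(0.0360 × 210/360) = 2124.55 · e^0.02100000
= 2124.55 × 1.02122205 = $2,169.64 per troy ounce

$2,169.64 per troy ounce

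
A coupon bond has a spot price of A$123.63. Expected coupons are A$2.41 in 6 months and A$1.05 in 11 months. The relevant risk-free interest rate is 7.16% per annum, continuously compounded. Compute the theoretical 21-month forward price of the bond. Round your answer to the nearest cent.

A$136.38

PV(coupons) I = 2.41·e^(−0.0716·6/12) + 1.05·e^(−0.0716·11/12)
I = 2.3252 + 0.9833 = 3.3085
F = (S − I)·e^(rT) = (123.63 − 3.3085) · e^(0.0716·21/12)
= 120.3215 · e^0.125300 = 120.3215 × 1.133488 = A$136.38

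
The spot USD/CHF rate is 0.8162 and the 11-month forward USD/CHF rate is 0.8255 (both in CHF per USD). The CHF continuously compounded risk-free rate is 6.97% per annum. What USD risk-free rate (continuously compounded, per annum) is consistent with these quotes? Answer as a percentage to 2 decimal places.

F = S·e^((r_CHF − r_USD)T) ⇒ r_USD = r_CHF − ln(F/S)/T
ln(0.8255/0.8162) = 0.011330; /(11/12) = 0.012360
r_USD = 0.0697 − 0.012360 = 0.057340
r_USD = 5.73%

5.73%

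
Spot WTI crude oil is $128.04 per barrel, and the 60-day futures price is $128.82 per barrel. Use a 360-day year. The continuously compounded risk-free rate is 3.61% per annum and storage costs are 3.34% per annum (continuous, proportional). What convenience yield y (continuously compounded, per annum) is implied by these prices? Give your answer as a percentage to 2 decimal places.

3.31%

F = S·e^((r+u−y)T) ⇒ (r+u−y) = ln(F/S)/T
ln(128.82/128.04) = 0.006073; /T ⇒ 0.036438
y = r + u − ln(F/S)/T = 0.0361 + 0.0334 − 0.036438 = 0.033062
y = 3.31%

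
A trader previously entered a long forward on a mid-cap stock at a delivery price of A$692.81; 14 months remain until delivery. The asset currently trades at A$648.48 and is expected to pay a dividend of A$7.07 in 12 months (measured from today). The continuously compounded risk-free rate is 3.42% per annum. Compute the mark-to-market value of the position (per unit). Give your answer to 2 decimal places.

-A$24.06

PV(remaining dividends) I = 7.07·e^(−0.0342·12/12) = 6.8323
Current forward F = (S − I)·e^(rT) = (648.48 − 6.8323)·e^(0.0342·14/12) = 641.6477 × 1.040707 = 667.7673
Value (long) = (F − K)·e^(−rT) = (667.7673 − 692.81) × 0.960886 = -24.0632
Value = -A$24.06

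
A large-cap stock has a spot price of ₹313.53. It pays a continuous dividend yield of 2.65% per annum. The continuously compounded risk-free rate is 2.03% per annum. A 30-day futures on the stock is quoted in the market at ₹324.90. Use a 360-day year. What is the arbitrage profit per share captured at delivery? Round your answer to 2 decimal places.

Fair futures: F* = S·e^(carry·T), with carry = (r − q) = 0.0203 − 0.0265 = -0.0062
F* = 313.53 · e^(-0.0062 × 30/360) = 313.53 · e^-0.000517 = 313.53 × 0.999483 = ₹313.3679
Market ₹324.90 > fair ₹313.3679: forward overpriced → cash-and-carry (buy spot, short the forward).
At maturity, profit = |F_mkt − F*| = |324.90 − 313.3679| = ₹11.53 per share

₹11.53 per share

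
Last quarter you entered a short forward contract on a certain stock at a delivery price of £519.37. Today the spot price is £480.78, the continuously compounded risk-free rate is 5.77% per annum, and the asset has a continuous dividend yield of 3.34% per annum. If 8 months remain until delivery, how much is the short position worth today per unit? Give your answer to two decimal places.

Current fair forward for the remaining 8 months: F = S·e^((r − q)·T), (r − q) = 0.0577 − 0.0334 = 0.0243
F = 480.78 · e^(0.0243 × 8/12) = 480.78 × 1.016332 = 488.6321
Value of long forward = (F − K)·e^(−rT) = (488.6321 − 519.37) · e^(−0.0577·8/12)
= -30.7379 × 0.962264 = -29.58
Short position value = −(long value) = £29.58

£29.58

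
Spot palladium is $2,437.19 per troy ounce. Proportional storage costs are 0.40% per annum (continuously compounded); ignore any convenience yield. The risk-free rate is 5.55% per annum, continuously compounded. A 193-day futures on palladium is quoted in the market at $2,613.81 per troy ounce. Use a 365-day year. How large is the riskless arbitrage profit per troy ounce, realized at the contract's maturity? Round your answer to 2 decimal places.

Fair futures: F* = S·e^(carry·T), with carry = (r + u) = 0.0555 + 0.0040 = 0.0595
F* = 2437.19 · e^(0.0595 × 193/365) = 2437.19 · e^0.03146164 = 2437.19 × 1.03196179 = $2515.0870
Market $2613.81 > fair $2515.0870: forward overpriced → cash-and-carry (buy spot, short the forward).
At maturity, profit = |F_mkt − F*| = |2613.81 − 2515.0870| = $98.72 per troy ounce

$98.72 per troy ounce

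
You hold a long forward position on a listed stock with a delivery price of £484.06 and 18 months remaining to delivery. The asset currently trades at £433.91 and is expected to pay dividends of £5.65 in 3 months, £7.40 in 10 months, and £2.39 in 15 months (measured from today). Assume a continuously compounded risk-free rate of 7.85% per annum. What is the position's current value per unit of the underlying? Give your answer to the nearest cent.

PV(remaining dividends) I = 5.65·e^(−0.0785·3/12) + 7.40·e^(−0.0785·10/12) + 2.39·e^(−0.0785·15/12) = 14.6382
Current forward F = (S − I)·e^(rT) = (433.91 − 14.6382)·e^(0.0785·18/12) = 419.2718 × 1.124963 = 471.6653
Value (long) = (F − K)·e^(−rT) = (471.6653 − 484.06) × 0.888918 = -11.0179
Value = -£11.02

-£11.02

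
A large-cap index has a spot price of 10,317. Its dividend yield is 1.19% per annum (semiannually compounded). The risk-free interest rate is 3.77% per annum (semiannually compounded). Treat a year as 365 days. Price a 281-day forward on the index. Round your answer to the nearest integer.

10,521

F = S · (1+r/2)^(2T) / (1+q/2)^(2T)
= 10317 × 1.029171 / 1.009176 = 10317 × 1.019813
F = 10,521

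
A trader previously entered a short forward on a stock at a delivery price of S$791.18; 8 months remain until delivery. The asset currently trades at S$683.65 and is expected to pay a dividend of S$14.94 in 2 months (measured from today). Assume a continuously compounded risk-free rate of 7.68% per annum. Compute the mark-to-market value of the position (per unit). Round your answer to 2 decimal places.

S$82.79

PV(remaining dividends) I = 14.94·e^(−0.0768·2/12) = 14.7500
Current forward F = (S − I)·e^(rT) = (683.65 − 14.7500)·e^(0.0768·8/12) = 668.9000 × 1.052533 = 704.0393
Value (long) = (F − K)·e^(−rT) = (704.0393 − 791.18) × 0.950089 = -82.7914
Short position value = −(long value) = S$82.79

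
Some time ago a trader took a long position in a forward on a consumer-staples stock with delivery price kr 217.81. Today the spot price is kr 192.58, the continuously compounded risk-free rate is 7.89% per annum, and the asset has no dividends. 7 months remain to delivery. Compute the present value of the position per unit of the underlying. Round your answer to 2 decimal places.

-kr 15.43

Current fair forward for the remaining 7 months: F = S·e^(r·T), r = 0.0789
F = 192.58 · e^(0.0789 × 7/12) = 192.58 × 1.047101 = 201.6507
Value of long forward = (F − K)·e^(−rT) = (201.6507 − 217.81) · e^(−0.0789·7/12)
= -16.1593 × 0.955018 = -15.43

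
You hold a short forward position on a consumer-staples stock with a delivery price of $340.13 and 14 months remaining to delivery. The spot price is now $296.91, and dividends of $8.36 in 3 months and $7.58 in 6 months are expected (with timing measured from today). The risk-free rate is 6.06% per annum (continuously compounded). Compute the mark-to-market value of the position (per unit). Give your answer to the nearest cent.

$35.59

PV(remaining dividends) I = 8.36·e^(−0.0606·3/12) + 7.58·e^(−0.0606·6/12) = 15.5881
Current forward F = (S − I)·e^(rT) = (296.91 − 15.5881)·e^(0.0606·14/12) = 281.3219 × 1.073259 = 301.9313
Value (long) = (F − K)·e^(−rT) = (301.9313 − 340.13) × 0.931741 = -35.5913
Short position value = −(long value) = $35.59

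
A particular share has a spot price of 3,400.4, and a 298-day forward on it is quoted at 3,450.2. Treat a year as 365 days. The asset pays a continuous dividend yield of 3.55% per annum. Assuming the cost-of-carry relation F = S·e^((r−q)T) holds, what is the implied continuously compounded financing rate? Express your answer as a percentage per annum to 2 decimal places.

5.33%

From F = S·e^((r−q)T): (r − q) = ln(F/S)/T
ln(3450.2/3400.4) = ln(1.014645) = 0.014539
(r − q) = 0.014539 / (298/365) = 0.017808
r = ln(F/S)/T + q = 0.017808 + 0.0355 = 0.053308
r = 5.33%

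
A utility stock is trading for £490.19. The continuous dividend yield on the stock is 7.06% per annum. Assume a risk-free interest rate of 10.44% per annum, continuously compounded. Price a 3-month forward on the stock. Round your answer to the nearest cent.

£494.35

F = S·e^((r − q)T) = 490.19 · e^((0.1044 − 0.0706) × 3/12)
= 490.19 · e^0.008450 = 490.19 × 1.008486
F = £494.35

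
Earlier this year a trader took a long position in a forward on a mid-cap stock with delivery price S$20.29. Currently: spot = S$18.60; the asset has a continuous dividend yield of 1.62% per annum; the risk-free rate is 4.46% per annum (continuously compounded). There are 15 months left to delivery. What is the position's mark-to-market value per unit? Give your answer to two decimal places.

-S$0.96

Current fair forward for the remaining 15 months: F = S·e^((r − q)·T), (r − q) = 0.0446 − 0.0162 = 0.0284
F = 18.60 · e^(0.0284 × 15/12) = 18.60 × 1.036138 = 19.2722
Value of long forward = (F − K)·e^(−rT) = (19.2722 − 20.29) · e^(−0.0446·15/12)
= -1.0178 × 0.945776 = -0.96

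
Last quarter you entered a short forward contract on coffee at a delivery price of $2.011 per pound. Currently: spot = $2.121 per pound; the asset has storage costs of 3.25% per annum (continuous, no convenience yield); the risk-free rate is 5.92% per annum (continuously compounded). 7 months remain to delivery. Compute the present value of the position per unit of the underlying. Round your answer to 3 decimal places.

-$0.219 per pound

Current fair forward for the remaining 7 months: F = S·e^((r + u)·T), (r + u) = 0.0592 + 0.0325 = 0.0917
F = 2.121 · e^(0.0917 × 7/12) = 2.121 × 1.054948 = 2.2375
Value of long forward = (F − K)·e^(−rT) = (2.2375 − 2.011) · e^(−0.0592·7/12)
= 0.2265 × 0.966056 = 0.219
Short position value = −(long value) = -$0.219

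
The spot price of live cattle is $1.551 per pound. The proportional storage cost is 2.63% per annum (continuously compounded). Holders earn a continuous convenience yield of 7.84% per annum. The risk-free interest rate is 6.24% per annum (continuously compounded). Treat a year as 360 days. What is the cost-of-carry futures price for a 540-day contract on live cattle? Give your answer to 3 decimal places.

$1.575 per pound

Net carry = r + u − y = 0.0624 + 0.0263 − 0.0784 = 0.0103
F = S·e^((r+u−y)T) = 1.551 · e^(0.0103 × 540/360) = 1.551 · e^0.015450
= 1.551 × 1.015570 = $1.575 per pound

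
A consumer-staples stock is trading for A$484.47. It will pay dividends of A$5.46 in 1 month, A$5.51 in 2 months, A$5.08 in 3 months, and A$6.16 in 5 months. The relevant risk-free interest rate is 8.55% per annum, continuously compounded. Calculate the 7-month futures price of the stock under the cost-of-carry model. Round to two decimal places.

PV(dividends) I = 5.46·e^(−0.0855·1/12) + 5.51·e^(−0.0855·2/12) + 5.08·e^(−0.0855·3/12) + 6.16·e^(−0.0855·5/12)
I = 5.4212 + 5.4320 + 4.9726 + 5.9444 = 21.7702
F = (S − I)·e^(rT) = (484.47 − 21.7702) · e^(0.0855·7/12)
= 462.6998 · e^0.049875 = 462.6998 × 1.051140 = A$486.36

A$486.36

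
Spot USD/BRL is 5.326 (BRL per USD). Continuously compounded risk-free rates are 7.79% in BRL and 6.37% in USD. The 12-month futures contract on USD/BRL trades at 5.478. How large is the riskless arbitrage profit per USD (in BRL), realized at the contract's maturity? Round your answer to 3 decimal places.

Fair futures: F* = S·e^(carry·T), with carry = (r_BRL − r_USD) = 0.0779 − 0.0637 = 0.0142
F* = 5.326 · e^(0.0142 × 12/12) = 5.326 · e^0.014200 = 5.326 × 1.014301 = 5.4022
Market 5.478 > fair 5.4022: forward overpriced → cash-and-carry (buy spot, short the forward).
At maturity, profit = |F_mkt − F*| = |5.478 − 5.4022| = 0.076 per USD (in BRL)

0.076 per USD (in BRL)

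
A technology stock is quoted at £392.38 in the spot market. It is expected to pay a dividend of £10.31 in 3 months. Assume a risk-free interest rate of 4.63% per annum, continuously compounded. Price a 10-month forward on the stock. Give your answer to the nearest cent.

£397.22

PV(dividends) I = 10.31·e^(−0.0463·3/12)
I = 10.1913
F = (S − I)·e^(rT) = (392.38 − 10.1913) · e^(0.0463·10/12)
= 382.1887 · e^0.038583 = 382.1887 × 1.039337 = £397.22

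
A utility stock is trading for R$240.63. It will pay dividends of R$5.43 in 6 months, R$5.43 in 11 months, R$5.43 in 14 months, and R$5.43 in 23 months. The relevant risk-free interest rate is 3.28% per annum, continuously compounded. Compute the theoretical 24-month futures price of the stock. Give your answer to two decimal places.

PV(dividends) I = 5.43·e^(−0.0328·6/12) + 5.43·e^(−0.0328·11/12) + 5.43·e^(−0.0328·14/12) + 5.43·e^(−0.0328·23/12)
I = 5.3417 + 5.2692 + 5.2261 + 5.0991 = 20.9361
F = (S − I)·e^(rT) = (240.63 − 20.9361) · e^(0.0328·24/12)
= 219.6939 · e^0.065600 = 219.6939 × 1.067800 = R$234.59

R$234.59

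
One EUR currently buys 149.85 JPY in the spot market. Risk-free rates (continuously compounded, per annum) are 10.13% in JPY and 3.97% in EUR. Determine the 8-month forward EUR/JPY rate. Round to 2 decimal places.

F = S·e^((r_JPY − r_EUR)T) = 149.85 · e^((0.1013 − 0.0397) × 8/12)
= 149.85 · e^0.041067 = 149.85 × 1.041922
F = 156.13 JPY per EUR

156.13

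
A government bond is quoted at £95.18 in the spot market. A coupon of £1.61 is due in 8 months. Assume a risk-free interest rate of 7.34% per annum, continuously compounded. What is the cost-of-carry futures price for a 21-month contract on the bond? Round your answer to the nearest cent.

£106.48

PV(coupons) I = 1.61·e^(−0.0734·8/12)
I = 1.5331
F = (S − I)·e^(rT) = (95.18 − 1.5331) · e^(0.0734·21/12)
= 93.6469 · e^0.128450 = 93.6469 × 1.137065 = £106.48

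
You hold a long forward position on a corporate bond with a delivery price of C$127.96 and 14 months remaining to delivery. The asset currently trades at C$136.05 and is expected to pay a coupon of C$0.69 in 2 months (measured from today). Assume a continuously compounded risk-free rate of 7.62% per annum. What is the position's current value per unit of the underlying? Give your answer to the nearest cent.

C$18.29

PV(remaining coupons) I = 0.69·e^(−0.0762·2/12) = 0.6813
Current forward F = (S − I)·e^(rT) = (136.05 − 0.6813)·e^(0.0762·14/12) = 135.3687 × 1.092971 = 147.9541
Value (long) = (F − K)·e^(−rT) = (147.9541 − 127.96) × 0.914937 = 18.2933
Value = C$18.29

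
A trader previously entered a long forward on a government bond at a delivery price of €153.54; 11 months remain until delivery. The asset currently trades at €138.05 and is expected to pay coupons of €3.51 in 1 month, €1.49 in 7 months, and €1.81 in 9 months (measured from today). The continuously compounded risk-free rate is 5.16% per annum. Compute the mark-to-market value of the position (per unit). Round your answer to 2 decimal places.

PV(remaining coupons) I = 3.51·e^(−0.0516·1/12) + 1.49·e^(−0.0516·7/12) + 1.81·e^(−0.0516·9/12) = 6.6820
Current forward F = (S − I)·e^(rT) = (138.05 − 6.6820)·e^(0.0516·11/12) = 131.3680 × 1.048436 = 137.7309
Value (long) = (F − K)·e^(−rT) = (137.7309 − 153.54) × 0.953801 = -15.0787
Value = -€15.08

-€15.08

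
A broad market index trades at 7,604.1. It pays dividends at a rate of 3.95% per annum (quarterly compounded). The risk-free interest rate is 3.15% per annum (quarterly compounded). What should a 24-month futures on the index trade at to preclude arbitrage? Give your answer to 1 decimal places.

7,484.5

F = S · (1+r/4)^(4T) / (1+q/4)^(4T)
= 7604.1 × 1.064764 / 1.081785 = 7604.1 × 0.984266
F = 7,484.5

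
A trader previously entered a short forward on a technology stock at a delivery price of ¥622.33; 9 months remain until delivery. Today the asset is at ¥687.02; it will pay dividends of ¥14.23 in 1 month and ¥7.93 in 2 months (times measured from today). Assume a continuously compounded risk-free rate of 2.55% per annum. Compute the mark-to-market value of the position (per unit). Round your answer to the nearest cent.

PV(remaining dividends) I = 14.23·e^(−0.0255·1/12) + 7.93·e^(−0.0255·2/12) = 22.0962
Current forward F = (S − I)·e^(rT) = (687.02 − 22.0962)·e^(0.0255·9/12) = 664.9238 × 1.019309 = 677.7628
Value (long) = (F − K)·e^(−rT) = (677.7628 − 622.33) × 0.981057 = 54.3827
Short position value = −(long value) = -¥54.38

-¥54.38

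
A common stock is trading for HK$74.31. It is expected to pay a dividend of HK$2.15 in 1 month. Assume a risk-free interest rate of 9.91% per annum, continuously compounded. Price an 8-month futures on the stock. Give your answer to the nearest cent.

PV(dividends) I = 2.15·e^(−0.0991·1/12)
I = 2.1323
F = (S − I)·e^(rT) = (74.31 − 2.1323) · e^(0.0991·8/12)
= 72.1777 · e^0.066067 = 72.1777 × 1.068298 = HK$77.11

HK$77.11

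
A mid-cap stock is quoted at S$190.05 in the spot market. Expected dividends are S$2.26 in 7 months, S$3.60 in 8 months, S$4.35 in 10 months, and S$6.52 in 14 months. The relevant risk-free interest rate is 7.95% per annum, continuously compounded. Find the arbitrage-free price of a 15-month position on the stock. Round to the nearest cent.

PV(dividends) I = 2.26·e^(−0.0795·7/12) + 3.60·e^(−0.0795·8/12) + 4.35·e^(−0.0795·10/12) + 6.52·e^(−0.0795·14/12)
I = 2.1576 + 3.4142 + 4.0712 + 5.9425 = 15.5855
F = (S − I)·e^(rT) = (190.05 − 15.5855) · e^(0.0795·15/12)
= 174.4645 · e^0.099375 = 174.4645 × 1.104480 = S$192.69

S$192.69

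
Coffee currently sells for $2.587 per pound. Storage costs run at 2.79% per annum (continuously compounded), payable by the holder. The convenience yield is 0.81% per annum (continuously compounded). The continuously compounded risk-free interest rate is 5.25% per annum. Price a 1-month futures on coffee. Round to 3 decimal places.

Net carry = r + u − y = 0.0525 + 0.0279 − 0.0081 = 0.0723
F = S·e^((r+u−y)T) = 2.587 · e^(0.0723 × 1/12) = 2.587 · e^0.006025
= 2.587 × 1.006043 = $2.603 per pound

$2.603 per pound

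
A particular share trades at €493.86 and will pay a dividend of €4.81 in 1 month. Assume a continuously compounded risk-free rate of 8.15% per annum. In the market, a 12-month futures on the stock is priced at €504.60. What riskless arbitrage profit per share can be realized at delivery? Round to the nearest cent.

€26.01 per share

PV(dividends) I = 4.81·e^(−0.0815·1/12) = 4.7774
Fair futures F* = (S − I)·e^(rT) = (493.86 − 4.7774)·e^0.081500 = 489.0826 × 1.084913 = 530.6121
Market €504.60 < fair 530.6121: forward underpriced → reverse cash-and-carry (short the stock, invest proceeds at r, pay the dividends, go long the forward).
Profit at T = |F_mkt − F*| = |504.60 − 530.6121| = €26.01 per share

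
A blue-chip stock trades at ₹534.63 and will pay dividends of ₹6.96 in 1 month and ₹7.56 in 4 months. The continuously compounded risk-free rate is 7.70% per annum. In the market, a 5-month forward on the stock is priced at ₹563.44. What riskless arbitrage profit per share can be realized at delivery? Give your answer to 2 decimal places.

PV(dividends) I = 6.96·e^(−0.0770·1/12) + 7.56·e^(−0.0770·4/12) = 14.2839
Fair forward F* = (S − I)·e^(rT) = (534.63 − 14.2839)·e^0.032083 = 520.3461 × 1.032603 = 537.3109
Market ₹563.44 > fair 537.3109: forward overpriced → cash-and-carry (borrow at r, buy the stock and collect the dividends, short the forward).
Profit at T = |F_mkt − F*| = |563.44 − 537.3109| = ₹26.13 per share

₹26.13 per share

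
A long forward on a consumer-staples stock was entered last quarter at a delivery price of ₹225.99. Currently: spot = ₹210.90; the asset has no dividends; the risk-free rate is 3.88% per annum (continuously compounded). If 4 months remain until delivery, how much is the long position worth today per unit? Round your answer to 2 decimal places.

Current fair forward for the remaining 4 months: F = S·e^(r·T), r = 0.0388
F = 210.90 · e^(0.0388 × 4/12) = 210.90 × 1.013017 = 213.6453
Value of long forward = (F − K)·e^(−rT) = (213.6453 − 225.99) · e^(−0.0388·4/12)
= -12.3447 × 0.987150 = -12.19

-₹12.19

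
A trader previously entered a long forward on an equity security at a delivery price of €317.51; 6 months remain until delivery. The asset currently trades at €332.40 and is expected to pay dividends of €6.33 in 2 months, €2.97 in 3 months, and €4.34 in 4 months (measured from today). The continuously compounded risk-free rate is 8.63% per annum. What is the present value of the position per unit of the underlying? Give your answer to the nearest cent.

PV(remaining dividends) I = 6.33·e^(−0.0863·2/12) + 2.97·e^(−0.0863·3/12) + 4.34·e^(−0.0863·4/12) = 13.3631
Current forward F = (S − I)·e^(rT) = (332.40 − 13.3631)·e^(0.0863·6/12) = 319.0369 × 1.044094 = 333.1045
Value (long) = (F − K)·e^(−rT) = (333.1045 − 317.51) × 0.957768 = 14.9359
Value = €14.94

€14.94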